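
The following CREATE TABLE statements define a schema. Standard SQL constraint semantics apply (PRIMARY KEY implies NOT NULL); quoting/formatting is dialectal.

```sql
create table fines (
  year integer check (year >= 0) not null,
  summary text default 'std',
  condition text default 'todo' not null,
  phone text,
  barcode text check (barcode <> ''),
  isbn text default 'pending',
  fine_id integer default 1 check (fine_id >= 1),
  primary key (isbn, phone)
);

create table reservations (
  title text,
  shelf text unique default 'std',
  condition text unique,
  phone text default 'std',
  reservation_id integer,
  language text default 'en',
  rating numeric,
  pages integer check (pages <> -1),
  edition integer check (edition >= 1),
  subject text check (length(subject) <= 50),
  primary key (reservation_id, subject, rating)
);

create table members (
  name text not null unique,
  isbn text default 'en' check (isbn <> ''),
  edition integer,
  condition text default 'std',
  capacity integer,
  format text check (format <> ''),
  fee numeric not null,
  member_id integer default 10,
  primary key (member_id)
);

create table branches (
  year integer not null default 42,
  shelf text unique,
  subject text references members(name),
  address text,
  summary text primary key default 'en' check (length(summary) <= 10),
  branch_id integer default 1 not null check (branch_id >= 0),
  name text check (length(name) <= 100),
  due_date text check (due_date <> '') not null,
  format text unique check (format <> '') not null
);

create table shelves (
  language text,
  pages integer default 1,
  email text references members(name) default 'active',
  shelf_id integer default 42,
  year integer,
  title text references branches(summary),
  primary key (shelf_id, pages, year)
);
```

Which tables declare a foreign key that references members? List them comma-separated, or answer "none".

- branches.subject references members(name).
- shelves.email references members(name).

branches, shelves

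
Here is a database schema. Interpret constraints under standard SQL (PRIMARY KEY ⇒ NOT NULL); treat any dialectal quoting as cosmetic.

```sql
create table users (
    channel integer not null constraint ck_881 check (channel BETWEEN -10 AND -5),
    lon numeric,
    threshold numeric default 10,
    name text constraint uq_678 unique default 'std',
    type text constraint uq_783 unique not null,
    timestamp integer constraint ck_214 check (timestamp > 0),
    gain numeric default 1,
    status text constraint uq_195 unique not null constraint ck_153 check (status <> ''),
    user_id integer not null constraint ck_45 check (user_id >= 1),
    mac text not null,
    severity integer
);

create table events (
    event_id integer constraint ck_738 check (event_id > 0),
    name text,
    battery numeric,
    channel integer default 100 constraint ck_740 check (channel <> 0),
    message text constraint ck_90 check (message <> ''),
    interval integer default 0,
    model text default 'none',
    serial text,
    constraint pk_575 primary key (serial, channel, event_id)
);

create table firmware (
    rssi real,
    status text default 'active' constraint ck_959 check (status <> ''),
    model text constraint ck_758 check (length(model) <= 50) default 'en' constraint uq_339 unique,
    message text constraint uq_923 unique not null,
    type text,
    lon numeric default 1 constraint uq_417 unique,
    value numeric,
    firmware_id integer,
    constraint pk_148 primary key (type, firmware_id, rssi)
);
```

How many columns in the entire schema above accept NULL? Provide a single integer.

15

users: 6 nullable (lon, threshold, name, timestamp, gain, severity — PK none and explicit NOT NULL columns excluded).
events: 5 nullable (name, battery, message, interval, model — PK (serial, channel, event_id) and explicit NOT NULL columns excluded).
firmware: 4 nullable (status, model, lon, value — PK (type, firmware_id, rssi) and explicit NOT NULL columns excluded).
Total: 6 + 5 + 4 = 15.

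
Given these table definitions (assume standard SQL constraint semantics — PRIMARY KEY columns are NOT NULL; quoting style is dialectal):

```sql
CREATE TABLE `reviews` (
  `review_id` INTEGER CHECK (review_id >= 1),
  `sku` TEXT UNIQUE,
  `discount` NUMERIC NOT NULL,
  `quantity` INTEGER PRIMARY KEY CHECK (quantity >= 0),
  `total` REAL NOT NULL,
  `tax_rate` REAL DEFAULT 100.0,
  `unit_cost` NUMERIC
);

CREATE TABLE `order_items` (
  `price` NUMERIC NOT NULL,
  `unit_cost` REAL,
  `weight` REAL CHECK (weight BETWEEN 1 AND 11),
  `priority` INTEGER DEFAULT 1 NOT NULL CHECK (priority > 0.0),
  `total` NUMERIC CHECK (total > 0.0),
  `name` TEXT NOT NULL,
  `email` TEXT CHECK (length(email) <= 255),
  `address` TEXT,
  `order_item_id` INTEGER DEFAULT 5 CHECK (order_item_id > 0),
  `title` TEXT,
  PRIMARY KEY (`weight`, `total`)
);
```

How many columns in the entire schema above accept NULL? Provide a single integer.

reviews: 4 nullable (review_id, sku, tax_rate, unit_cost — PK (quantity) and explicit NOT NULL columns excluded).
order_items: 5 nullable (unit_cost, email, address, order_item_id, title — PK (weight, total) and explicit NOT NULL columns excluded).
Total: 4 + 5 = 9.

9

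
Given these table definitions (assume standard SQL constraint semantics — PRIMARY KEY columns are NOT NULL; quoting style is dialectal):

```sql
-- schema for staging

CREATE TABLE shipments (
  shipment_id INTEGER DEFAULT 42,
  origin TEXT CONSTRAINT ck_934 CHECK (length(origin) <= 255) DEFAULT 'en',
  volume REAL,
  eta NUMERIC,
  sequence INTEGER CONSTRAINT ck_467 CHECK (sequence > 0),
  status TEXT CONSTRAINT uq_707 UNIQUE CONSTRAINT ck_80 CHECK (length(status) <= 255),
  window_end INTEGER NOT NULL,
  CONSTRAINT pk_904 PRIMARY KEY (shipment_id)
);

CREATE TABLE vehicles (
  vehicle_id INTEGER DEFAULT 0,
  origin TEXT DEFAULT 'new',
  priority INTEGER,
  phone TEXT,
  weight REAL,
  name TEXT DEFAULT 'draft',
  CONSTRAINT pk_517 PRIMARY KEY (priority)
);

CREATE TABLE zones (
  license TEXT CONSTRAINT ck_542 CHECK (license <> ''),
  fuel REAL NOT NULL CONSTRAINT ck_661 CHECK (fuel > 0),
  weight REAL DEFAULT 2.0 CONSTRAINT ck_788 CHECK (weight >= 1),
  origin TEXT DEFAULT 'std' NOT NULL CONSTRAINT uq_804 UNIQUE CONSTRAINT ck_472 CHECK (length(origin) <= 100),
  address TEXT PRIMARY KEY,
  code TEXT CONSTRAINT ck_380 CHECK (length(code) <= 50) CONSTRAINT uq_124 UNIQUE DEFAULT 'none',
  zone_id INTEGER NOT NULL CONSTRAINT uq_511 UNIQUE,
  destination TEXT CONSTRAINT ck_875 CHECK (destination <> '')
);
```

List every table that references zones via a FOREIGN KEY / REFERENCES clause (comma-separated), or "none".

No REFERENCES clause anywhere in the schema names zones.

none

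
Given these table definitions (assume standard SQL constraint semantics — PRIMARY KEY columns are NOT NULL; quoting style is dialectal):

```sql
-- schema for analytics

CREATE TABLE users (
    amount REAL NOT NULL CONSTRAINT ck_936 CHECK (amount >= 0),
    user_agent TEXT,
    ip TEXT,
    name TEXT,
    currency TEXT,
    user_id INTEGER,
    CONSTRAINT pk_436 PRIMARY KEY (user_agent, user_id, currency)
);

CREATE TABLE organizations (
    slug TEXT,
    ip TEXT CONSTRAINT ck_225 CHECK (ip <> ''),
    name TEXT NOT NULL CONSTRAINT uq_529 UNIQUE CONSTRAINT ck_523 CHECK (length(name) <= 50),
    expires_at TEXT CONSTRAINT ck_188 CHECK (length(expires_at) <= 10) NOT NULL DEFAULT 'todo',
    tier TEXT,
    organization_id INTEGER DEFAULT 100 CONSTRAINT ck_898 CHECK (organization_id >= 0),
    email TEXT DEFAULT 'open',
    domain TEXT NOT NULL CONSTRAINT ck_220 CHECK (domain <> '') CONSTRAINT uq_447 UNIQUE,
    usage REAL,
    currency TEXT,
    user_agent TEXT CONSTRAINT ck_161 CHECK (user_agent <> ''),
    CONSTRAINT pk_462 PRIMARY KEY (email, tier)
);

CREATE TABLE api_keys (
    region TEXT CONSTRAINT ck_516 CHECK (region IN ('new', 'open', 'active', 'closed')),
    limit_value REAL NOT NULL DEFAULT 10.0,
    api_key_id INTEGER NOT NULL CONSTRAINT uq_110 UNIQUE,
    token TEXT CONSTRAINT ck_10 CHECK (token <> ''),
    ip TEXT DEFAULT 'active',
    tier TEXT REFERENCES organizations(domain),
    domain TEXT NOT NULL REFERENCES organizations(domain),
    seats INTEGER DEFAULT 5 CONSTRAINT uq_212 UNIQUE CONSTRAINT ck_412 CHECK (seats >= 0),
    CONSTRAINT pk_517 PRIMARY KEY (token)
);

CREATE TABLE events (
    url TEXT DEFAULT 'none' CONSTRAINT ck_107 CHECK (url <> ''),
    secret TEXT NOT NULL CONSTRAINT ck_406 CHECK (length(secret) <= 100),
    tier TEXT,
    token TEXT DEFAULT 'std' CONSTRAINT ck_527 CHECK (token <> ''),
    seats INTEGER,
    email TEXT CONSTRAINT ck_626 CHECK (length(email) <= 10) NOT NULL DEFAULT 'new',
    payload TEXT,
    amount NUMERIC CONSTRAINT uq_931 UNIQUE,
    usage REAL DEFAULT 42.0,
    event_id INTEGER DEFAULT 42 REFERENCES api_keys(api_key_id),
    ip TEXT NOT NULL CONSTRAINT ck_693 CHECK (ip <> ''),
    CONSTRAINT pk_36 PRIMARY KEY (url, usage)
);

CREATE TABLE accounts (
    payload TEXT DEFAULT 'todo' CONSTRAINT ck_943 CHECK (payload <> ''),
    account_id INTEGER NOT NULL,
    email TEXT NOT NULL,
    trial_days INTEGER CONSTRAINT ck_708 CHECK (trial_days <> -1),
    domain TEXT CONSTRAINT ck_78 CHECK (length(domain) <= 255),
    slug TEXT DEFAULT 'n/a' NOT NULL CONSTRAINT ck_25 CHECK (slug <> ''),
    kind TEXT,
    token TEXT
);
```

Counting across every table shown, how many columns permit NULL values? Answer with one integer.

users: 2 nullable (ip, name — PK (user_agent, user_id, currency) and explicit NOT NULL columns excluded).
organizations: 6 nullable (slug, ip, organization_id, usage, currency, user_agent — PK (email, tier) and explicit NOT NULL columns excluded).
api_keys: 4 nullable (region, ip, tier, seats — PK (token) and explicit NOT NULL columns excluded).
events: 6 nullable (tier, token, seats, payload, amount, event_id — PK (url, usage) and explicit NOT NULL columns excluded).
accounts: 5 nullable (payload, trial_days, domain, kind, token — PK none and explicit NOT NULL columns excluded).
Total: 2 + 6 + 4 + 6 + 5 = 23.

23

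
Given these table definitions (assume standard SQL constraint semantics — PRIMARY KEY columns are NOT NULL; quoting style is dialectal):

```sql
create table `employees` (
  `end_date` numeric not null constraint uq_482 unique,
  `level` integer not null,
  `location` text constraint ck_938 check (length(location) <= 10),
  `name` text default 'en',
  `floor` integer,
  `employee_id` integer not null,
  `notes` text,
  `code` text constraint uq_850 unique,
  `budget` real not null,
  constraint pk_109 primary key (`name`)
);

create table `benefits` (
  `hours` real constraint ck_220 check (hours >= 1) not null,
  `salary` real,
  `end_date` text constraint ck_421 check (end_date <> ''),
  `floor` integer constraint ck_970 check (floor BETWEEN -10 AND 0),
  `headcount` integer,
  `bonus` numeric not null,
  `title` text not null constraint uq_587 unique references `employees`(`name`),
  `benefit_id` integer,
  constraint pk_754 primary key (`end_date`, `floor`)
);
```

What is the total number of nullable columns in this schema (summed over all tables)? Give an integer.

employees: 4 nullable (location, floor, notes, code — PK (name) and explicit NOT NULL columns excluded).
benefits: 3 nullable (salary, headcount, benefit_id — PK (end_date, floor) and explicit NOT NULL columns excluded).
Total: 4 + 3 = 7.

7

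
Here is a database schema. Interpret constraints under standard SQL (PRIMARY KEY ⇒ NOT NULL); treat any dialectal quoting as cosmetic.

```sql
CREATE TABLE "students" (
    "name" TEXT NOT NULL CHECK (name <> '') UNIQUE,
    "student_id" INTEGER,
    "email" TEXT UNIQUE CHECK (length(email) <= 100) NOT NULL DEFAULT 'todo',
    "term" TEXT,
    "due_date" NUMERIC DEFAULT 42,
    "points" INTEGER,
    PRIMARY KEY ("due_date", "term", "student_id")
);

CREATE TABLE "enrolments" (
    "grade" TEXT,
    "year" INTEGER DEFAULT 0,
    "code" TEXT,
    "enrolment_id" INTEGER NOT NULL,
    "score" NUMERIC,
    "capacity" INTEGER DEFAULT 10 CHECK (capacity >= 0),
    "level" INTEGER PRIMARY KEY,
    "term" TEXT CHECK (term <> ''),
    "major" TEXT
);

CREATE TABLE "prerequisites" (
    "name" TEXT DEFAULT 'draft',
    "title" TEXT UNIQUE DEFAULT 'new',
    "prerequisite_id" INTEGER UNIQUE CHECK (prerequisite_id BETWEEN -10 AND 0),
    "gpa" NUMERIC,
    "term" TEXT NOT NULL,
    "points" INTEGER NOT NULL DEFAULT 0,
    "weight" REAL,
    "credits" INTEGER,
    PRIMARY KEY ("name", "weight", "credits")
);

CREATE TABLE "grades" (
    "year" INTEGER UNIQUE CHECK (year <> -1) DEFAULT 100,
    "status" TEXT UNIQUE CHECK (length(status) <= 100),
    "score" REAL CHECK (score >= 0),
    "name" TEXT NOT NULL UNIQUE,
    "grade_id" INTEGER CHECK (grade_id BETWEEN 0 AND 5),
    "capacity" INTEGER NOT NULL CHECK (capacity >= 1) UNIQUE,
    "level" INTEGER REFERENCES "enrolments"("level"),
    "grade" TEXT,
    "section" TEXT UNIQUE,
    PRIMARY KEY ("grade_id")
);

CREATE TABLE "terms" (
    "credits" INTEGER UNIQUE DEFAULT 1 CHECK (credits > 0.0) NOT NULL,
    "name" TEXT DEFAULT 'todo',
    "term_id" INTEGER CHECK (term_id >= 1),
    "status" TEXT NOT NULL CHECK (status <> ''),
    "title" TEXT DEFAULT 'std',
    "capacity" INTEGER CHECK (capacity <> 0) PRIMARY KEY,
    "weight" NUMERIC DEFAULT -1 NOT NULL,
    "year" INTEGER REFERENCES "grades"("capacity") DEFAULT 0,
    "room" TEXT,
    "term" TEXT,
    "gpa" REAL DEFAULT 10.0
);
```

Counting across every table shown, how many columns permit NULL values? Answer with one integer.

students: 1 nullable (points — PK (due_date, term, student_id) and explicit NOT NULL columns excluded).
enrolments: 7 nullable (grade, year, code, score, capacity, term, major — PK (level) and explicit NOT NULL columns excluded).
prerequisites: 3 nullable (title, prerequisite_id, gpa — PK (name, weight, credits) and explicit NOT NULL columns excluded).
grades: 6 nullable (year, status, score, level, grade, section — PK (grade_id) and explicit NOT NULL columns excluded).
terms: 7 nullable (name, term_id, title, year, room, term, gpa — PK (capacity) and explicit NOT NULL columns excluded).
Total: 1 + 7 + 3 + 6 + 7 = 24.

24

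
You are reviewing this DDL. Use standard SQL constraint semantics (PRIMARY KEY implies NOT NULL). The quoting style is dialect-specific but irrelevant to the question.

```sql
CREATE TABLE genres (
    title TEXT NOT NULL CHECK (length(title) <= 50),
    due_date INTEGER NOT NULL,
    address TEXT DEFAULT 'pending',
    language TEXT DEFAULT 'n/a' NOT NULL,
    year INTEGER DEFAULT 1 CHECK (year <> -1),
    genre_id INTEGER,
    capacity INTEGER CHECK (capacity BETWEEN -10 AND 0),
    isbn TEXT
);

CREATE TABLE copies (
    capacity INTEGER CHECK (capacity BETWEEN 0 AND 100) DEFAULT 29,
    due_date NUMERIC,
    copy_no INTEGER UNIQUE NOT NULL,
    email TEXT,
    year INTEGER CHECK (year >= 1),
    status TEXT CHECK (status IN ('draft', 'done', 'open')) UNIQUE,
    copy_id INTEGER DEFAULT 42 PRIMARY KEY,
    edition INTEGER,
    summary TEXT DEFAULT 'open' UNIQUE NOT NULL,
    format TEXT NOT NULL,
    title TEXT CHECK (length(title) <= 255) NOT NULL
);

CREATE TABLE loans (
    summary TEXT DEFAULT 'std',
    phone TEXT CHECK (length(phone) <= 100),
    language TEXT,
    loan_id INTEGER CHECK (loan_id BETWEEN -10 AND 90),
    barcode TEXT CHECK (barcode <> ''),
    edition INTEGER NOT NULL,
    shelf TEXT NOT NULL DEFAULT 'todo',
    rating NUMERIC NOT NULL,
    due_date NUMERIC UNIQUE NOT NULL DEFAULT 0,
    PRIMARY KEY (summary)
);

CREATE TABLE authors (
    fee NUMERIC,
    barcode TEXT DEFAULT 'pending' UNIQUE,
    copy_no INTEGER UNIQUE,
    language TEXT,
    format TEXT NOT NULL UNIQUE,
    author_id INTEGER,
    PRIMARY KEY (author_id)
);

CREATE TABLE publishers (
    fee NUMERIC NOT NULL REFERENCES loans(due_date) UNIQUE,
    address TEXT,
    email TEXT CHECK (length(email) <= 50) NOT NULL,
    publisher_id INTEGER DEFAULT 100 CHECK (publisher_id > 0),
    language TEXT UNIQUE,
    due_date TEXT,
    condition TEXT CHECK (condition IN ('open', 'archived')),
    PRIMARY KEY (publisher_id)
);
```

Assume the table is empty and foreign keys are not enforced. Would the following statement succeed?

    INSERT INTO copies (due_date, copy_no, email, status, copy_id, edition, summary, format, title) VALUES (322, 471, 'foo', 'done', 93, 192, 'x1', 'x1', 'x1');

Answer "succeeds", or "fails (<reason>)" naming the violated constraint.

succeeds

NOT NULL columns: copy_id is supplied; copy_no is supplied; format is supplied; summary is supplied; title is supplied.
CHECK constraints: 'done' satisfies (status IN ('draft', 'done', 'open')); 'x1' satisfies (length(title) <= 255).
No constraint is violated.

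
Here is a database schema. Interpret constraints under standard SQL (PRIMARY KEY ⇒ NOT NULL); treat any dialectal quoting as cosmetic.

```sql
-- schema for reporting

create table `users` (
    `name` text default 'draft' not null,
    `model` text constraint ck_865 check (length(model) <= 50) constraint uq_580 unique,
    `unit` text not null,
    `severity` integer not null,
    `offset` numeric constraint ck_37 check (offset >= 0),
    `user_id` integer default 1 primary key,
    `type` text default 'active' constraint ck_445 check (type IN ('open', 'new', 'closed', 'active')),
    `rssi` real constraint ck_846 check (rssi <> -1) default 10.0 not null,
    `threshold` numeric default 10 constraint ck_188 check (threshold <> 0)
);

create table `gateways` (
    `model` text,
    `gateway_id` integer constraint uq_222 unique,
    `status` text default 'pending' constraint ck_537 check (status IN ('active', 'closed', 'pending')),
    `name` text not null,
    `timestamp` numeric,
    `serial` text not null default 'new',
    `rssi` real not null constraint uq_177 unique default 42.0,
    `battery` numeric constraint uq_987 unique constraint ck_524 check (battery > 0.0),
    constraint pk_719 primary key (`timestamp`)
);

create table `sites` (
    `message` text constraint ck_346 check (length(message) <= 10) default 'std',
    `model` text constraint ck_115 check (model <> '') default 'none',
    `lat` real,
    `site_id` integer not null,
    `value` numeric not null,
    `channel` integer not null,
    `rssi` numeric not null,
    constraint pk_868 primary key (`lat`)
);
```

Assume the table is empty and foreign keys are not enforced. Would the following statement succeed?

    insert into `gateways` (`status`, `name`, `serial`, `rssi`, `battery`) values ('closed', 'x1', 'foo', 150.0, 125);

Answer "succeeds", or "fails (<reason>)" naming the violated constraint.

timestamp is omitted from the column list and has no DEFAULT, so it would receive NULL.
But timestamp is part of the PRIMARY KEY (implied NOT NULL).

fails (NOT NULL on timestamp)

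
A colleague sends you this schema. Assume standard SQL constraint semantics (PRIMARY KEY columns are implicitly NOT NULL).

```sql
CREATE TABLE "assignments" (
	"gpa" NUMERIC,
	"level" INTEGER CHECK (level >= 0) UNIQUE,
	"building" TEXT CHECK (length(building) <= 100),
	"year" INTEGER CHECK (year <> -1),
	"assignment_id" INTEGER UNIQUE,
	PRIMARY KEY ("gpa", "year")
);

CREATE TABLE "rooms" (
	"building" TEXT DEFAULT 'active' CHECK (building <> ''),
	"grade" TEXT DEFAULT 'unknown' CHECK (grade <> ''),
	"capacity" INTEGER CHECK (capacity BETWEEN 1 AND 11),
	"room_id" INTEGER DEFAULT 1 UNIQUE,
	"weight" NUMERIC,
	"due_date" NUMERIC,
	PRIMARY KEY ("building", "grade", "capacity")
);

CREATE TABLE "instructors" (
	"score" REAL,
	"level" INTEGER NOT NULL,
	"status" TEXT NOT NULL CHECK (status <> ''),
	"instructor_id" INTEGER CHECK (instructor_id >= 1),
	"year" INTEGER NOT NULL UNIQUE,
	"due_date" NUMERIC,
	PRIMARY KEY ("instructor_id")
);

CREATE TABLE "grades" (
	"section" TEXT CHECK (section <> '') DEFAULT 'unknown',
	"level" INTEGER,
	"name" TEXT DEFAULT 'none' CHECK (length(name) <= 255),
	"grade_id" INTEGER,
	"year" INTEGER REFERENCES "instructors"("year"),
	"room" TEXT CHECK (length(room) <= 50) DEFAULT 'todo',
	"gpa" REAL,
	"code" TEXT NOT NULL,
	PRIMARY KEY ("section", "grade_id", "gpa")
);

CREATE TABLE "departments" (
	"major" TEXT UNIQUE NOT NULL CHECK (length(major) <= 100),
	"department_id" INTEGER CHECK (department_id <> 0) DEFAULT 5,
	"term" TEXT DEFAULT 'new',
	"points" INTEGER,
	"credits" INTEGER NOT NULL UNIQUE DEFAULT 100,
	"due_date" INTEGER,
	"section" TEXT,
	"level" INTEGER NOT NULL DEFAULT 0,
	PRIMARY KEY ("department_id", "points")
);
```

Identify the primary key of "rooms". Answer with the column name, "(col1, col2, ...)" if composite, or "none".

(building, grade, capacity)

A table-level PRIMARY KEY clause names 3 columns: building, grade, capacity.
This is a composite key — the combination is unique, not each column individually.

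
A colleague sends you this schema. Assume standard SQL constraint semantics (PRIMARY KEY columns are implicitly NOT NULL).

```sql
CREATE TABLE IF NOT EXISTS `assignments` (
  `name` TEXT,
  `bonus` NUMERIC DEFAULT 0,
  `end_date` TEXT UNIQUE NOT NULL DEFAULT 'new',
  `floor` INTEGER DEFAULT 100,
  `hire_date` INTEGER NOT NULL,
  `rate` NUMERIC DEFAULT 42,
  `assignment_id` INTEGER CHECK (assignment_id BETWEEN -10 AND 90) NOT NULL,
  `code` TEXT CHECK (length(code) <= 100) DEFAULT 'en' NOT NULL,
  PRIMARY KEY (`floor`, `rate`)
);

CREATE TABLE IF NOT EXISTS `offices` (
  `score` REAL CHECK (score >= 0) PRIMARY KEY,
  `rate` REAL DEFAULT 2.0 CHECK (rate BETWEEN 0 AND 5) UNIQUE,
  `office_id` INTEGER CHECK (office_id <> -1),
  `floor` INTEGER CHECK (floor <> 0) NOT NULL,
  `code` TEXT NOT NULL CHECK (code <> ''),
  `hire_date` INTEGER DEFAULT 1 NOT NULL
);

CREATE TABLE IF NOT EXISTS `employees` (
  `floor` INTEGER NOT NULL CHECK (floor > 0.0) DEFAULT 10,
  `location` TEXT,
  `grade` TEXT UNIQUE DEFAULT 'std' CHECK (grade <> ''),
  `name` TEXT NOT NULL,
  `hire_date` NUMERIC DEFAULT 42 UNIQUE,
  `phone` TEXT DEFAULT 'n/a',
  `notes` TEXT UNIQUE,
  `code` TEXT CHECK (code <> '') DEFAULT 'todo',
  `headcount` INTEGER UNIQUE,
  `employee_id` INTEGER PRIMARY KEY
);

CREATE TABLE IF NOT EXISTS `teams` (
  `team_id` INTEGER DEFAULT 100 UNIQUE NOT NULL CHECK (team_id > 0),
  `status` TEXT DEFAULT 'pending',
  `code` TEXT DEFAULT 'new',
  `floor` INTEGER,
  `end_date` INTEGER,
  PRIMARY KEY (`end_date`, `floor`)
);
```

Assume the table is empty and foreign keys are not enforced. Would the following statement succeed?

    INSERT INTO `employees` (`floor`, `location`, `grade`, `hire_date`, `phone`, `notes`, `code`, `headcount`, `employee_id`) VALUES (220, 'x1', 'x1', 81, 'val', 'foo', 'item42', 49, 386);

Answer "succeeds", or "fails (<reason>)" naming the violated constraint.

fails (NOT NULL on name)

name is omitted from the column list and has no DEFAULT, so it would receive NULL.
But name is declared NOT NULL.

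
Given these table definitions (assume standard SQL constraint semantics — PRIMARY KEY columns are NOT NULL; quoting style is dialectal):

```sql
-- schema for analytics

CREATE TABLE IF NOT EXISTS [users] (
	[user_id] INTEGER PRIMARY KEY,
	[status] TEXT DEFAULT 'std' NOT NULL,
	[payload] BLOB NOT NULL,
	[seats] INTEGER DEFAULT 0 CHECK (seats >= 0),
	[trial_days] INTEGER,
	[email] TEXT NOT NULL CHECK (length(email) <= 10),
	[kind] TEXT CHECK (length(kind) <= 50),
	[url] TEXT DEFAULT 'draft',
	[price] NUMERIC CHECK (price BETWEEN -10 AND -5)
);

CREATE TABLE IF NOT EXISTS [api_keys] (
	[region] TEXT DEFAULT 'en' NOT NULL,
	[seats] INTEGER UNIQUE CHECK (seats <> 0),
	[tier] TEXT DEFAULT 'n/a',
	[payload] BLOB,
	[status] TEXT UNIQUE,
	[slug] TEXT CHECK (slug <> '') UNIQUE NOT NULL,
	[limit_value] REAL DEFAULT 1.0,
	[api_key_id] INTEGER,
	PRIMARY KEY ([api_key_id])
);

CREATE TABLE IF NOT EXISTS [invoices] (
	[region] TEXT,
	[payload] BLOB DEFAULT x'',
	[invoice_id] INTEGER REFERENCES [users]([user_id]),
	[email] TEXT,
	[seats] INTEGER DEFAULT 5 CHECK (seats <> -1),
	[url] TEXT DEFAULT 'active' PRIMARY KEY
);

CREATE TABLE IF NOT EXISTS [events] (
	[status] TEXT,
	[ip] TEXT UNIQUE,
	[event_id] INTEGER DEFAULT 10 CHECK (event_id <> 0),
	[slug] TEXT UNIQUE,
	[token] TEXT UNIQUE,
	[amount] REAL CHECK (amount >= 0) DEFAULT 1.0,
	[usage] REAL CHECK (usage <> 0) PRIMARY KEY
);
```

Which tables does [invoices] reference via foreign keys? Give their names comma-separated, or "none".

users

- invoice_id REFERENCES users(user_id).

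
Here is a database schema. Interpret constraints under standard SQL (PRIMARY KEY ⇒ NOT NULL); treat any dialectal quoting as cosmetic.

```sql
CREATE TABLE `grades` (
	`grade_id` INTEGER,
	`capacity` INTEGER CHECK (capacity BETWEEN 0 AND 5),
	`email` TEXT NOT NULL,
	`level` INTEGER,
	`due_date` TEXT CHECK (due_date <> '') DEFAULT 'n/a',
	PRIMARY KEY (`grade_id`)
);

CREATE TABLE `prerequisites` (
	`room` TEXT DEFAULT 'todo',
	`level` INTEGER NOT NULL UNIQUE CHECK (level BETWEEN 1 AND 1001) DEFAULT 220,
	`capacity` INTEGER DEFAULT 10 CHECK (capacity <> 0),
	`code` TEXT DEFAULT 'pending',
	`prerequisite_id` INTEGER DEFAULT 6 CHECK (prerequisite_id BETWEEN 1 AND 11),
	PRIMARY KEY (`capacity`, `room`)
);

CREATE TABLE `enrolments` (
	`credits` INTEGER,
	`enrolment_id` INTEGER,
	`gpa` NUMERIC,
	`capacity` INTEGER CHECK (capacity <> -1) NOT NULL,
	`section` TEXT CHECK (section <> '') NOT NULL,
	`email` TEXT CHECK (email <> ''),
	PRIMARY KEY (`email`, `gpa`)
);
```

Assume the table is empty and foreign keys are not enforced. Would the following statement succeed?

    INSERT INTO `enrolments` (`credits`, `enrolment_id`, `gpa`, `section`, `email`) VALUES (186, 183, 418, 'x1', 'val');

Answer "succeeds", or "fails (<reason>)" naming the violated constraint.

fails (NOT NULL on capacity)

capacity is omitted from the column list and has no DEFAULT, so it would receive NULL.
But capacity is declared NOT NULL.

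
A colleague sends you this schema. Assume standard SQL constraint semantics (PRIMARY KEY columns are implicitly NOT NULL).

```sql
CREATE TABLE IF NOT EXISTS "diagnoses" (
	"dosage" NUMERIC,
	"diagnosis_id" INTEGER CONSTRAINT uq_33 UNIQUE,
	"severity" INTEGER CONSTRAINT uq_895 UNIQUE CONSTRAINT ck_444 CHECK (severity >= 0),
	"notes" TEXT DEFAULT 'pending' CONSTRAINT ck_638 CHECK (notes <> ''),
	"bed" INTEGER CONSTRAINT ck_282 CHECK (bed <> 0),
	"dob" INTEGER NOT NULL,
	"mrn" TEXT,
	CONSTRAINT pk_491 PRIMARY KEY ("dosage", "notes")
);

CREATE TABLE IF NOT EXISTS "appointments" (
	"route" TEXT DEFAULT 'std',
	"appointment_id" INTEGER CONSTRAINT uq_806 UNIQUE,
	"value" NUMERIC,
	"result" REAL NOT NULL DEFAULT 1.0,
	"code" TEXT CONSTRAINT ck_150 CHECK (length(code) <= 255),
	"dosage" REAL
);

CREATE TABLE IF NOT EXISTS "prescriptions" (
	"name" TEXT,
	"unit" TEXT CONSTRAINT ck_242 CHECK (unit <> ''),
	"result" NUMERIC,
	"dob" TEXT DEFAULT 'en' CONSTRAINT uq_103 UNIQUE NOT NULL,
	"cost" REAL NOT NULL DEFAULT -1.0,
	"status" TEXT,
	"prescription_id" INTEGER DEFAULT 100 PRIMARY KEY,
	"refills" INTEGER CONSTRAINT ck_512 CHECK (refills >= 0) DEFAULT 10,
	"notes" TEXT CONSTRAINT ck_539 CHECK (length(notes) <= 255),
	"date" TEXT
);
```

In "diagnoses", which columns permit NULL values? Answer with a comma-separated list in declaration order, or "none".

diagnosis_id, severity, bed, mrn

- dosage: part of the PRIMARY KEY, which implies NOT NULL → not nullable.
- diagnosis_id: UNIQUE does not imply NOT NULL → nullable.
- severity: CHECK does not forbid NULL (a CHECK constraint passes when its expression is NULL) → nullable.
- notes: part of the PRIMARY KEY, which implies NOT NULL → not nullable.
- bed: CHECK does not forbid NULL (a CHECK constraint passes when its expression is NULL) → nullable.
- dob: declared NOT NULL → not nullable.
- mrn: no NOT NULL constraint applies → nullable.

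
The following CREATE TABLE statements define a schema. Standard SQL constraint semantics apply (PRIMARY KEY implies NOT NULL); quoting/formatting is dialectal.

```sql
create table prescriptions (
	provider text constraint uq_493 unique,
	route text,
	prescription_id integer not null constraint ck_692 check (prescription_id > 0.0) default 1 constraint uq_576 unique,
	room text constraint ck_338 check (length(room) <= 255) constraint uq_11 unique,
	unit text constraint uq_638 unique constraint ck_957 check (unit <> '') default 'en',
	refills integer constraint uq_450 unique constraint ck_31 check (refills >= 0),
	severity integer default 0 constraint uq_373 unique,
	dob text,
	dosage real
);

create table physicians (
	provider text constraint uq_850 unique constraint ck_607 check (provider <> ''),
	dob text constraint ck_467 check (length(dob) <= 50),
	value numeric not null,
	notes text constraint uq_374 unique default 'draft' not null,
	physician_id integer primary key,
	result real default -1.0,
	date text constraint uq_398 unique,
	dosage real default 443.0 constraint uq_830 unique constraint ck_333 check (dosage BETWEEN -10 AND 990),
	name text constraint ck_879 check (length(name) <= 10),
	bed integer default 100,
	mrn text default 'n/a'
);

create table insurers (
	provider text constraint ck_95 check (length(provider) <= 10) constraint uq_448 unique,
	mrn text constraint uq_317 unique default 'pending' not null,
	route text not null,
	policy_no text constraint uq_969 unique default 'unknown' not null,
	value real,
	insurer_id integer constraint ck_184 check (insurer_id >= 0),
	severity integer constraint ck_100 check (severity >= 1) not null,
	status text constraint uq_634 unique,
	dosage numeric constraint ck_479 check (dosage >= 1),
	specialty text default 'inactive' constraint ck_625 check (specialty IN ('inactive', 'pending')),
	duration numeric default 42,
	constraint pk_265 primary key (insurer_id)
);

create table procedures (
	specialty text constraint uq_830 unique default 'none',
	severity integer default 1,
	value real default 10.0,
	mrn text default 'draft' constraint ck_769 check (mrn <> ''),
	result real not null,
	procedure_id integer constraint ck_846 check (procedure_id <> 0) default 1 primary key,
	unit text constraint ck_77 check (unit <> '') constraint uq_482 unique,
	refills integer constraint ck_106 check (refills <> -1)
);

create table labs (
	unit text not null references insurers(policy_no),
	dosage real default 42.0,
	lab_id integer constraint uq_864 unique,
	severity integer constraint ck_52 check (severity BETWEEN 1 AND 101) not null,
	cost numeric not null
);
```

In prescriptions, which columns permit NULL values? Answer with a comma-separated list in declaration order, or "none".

provider, route, room, unit, refills, severity, dob, dosage

- provider: UNIQUE does not imply NOT NULL → nullable.
- route: no NOT NULL constraint applies → nullable.
- prescription_id: declared NOT NULL → not nullable.
- room: CHECK does not forbid NULL (a CHECK constraint passes when its expression is NULL) → nullable.
- unit: CHECK does not forbid NULL (a CHECK constraint passes when its expression is NULL) → nullable.
- refills: CHECK does not forbid NULL (a CHECK constraint passes when its expression is NULL) → nullable.
- severity: UNIQUE does not imply NOT NULL → nullable.
- dob: no NOT NULL constraint applies → nullable.
- dosage: no NOT NULL constraint applies → nullable.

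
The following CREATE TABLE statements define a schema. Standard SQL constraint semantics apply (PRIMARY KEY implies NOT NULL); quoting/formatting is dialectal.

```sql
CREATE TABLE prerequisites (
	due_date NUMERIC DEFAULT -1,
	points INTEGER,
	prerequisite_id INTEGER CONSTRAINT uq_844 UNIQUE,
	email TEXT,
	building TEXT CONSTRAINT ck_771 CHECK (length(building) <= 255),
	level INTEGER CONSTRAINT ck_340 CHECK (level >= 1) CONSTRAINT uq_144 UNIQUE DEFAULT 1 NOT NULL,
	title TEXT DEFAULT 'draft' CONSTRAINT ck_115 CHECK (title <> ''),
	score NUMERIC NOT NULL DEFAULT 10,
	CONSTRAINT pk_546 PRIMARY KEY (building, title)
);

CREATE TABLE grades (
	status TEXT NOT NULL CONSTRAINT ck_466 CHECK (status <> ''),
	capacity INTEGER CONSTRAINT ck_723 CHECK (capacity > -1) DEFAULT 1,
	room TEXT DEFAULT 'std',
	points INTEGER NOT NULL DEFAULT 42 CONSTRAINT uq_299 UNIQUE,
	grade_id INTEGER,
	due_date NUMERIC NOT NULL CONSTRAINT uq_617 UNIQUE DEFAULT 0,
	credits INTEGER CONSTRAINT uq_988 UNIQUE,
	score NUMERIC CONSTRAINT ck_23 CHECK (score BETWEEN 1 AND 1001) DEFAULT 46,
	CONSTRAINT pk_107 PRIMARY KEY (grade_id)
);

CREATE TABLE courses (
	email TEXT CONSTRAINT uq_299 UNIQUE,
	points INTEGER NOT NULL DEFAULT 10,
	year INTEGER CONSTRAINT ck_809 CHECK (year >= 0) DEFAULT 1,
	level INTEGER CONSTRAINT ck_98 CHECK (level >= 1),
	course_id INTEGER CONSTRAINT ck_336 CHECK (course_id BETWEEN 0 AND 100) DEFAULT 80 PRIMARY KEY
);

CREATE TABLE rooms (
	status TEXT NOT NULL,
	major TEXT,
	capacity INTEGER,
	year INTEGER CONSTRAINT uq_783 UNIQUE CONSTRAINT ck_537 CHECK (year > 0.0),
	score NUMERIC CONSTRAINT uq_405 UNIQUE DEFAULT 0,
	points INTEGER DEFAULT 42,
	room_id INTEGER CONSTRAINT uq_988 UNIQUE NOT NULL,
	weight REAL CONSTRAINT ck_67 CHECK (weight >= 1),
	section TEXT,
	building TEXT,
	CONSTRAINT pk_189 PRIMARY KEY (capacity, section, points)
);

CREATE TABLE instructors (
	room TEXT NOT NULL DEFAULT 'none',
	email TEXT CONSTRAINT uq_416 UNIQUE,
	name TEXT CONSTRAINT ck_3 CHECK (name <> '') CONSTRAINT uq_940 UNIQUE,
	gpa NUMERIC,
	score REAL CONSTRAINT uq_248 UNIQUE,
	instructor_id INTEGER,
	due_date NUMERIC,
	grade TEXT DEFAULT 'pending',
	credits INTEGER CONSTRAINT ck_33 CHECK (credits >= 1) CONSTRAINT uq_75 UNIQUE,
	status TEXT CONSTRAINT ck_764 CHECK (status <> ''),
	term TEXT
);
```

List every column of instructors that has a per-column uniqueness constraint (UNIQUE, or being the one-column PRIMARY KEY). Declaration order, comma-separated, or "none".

email, name, score, credits

- room: no UNIQUE or single-column PK constraint.
- email: declared UNIQUE → unique.
- name: declared UNIQUE → unique.
- gpa: no UNIQUE or single-column PK constraint.
- score: declared UNIQUE → unique.
- instructor_id: no UNIQUE or single-column PK constraint.
- due_date: no UNIQUE or single-column PK constraint.
- grade: no UNIQUE or single-column PK constraint.
- credits: declared UNIQUE → unique.
- status: no UNIQUE or single-column PK constraint.
- term: no UNIQUE or single-column PK constraint.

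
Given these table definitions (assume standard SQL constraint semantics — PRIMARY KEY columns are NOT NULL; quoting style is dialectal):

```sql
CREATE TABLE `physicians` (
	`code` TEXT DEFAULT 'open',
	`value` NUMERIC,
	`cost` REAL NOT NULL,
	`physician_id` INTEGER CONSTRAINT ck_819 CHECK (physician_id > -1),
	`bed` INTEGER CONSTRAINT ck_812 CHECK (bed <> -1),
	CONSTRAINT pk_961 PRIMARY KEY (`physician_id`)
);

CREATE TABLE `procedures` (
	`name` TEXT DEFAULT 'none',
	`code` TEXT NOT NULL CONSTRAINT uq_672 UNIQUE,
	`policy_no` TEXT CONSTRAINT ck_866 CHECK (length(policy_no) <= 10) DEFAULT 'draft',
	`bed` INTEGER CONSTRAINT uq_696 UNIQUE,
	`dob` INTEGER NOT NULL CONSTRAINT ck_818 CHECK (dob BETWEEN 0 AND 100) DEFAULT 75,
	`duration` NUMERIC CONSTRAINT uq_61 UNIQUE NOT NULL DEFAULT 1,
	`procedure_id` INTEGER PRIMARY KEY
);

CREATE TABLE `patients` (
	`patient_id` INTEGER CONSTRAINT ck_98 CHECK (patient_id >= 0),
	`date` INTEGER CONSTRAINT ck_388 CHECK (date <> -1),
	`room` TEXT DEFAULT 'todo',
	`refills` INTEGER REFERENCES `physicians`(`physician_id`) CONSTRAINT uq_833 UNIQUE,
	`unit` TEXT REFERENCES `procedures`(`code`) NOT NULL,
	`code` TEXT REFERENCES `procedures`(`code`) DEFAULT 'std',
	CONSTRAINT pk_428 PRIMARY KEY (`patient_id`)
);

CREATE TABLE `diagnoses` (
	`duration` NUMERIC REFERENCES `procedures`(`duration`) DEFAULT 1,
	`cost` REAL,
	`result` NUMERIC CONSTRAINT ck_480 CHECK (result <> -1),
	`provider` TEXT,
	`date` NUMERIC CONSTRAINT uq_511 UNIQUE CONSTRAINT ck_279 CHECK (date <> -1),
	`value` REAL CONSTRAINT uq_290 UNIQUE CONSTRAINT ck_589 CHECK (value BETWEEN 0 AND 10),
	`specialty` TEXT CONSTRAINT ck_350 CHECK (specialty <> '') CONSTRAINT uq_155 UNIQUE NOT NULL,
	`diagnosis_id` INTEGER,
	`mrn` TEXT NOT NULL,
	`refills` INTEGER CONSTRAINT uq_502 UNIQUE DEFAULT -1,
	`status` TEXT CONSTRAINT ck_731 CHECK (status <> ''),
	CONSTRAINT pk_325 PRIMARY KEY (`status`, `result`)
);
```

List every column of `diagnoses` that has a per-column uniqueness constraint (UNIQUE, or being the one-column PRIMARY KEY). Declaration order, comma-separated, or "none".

date, value, specialty, refills

- duration: no UNIQUE or single-column PK constraint.
- cost: no UNIQUE or single-column PK constraint.
- result: part of a composite PRIMARY KEY — only the tuple is unique, not this column on its own.
- provider: no UNIQUE or single-column PK constraint.
- date: declared UNIQUE → unique.
- value: declared UNIQUE → unique.
- specialty: declared UNIQUE → unique.
- diagnosis_id: no UNIQUE or single-column PK constraint.
- mrn: no UNIQUE or single-column PK constraint.
- refills: declared UNIQUE → unique.
- status: part of a composite PRIMARY KEY — only the tuple is unique, not this column on its own.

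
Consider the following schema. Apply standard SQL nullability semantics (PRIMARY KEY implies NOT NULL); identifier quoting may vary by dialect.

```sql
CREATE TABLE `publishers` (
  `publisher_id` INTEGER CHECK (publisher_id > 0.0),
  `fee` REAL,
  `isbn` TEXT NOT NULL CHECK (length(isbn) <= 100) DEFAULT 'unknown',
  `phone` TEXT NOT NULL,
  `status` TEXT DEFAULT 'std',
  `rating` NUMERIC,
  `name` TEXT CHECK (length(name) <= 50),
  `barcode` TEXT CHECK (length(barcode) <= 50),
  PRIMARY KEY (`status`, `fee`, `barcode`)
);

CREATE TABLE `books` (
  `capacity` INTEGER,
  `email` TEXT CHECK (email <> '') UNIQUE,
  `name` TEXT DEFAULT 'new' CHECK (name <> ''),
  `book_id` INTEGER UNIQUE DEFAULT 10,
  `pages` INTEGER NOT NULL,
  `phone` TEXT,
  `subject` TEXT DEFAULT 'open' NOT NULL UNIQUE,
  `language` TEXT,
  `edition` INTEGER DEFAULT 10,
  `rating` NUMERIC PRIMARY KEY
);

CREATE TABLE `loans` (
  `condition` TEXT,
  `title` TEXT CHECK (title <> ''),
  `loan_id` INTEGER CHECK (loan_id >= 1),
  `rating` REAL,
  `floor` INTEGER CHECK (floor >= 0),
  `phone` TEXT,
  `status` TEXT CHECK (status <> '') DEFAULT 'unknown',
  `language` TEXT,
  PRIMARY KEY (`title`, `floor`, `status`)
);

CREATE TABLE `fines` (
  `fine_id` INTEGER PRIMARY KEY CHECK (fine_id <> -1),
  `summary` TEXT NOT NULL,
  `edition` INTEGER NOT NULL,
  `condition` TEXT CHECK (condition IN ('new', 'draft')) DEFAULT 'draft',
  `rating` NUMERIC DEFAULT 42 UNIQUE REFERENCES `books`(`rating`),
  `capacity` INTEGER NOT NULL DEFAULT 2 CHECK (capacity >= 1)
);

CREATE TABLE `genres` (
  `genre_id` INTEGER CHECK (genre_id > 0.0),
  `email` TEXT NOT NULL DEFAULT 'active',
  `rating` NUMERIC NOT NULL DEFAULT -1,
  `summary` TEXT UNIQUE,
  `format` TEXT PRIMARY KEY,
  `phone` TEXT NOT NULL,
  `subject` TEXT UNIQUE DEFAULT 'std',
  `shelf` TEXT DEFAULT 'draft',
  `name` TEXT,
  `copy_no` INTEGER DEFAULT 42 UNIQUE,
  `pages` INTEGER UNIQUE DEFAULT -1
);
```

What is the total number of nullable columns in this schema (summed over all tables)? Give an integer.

24

publishers: 3 nullable (publisher_id, rating, name — PK (status, fee, barcode) and explicit NOT NULL columns excluded).
books: 7 nullable (capacity, email, name, book_id, phone, language, edition — PK (rating) and explicit NOT NULL columns excluded).
loans: 5 nullable (condition, loan_id, rating, phone, language — PK (title, floor, status) and explicit NOT NULL columns excluded).
fines: 2 nullable (condition, rating — PK (fine_id) and explicit NOT NULL columns excluded).
genres: 7 nullable (genre_id, summary, subject, shelf, name, copy_no, pages — PK (format) and explicit NOT NULL columns excluded).
Total: 3 + 7 + 5 + 2 + 7 = 24.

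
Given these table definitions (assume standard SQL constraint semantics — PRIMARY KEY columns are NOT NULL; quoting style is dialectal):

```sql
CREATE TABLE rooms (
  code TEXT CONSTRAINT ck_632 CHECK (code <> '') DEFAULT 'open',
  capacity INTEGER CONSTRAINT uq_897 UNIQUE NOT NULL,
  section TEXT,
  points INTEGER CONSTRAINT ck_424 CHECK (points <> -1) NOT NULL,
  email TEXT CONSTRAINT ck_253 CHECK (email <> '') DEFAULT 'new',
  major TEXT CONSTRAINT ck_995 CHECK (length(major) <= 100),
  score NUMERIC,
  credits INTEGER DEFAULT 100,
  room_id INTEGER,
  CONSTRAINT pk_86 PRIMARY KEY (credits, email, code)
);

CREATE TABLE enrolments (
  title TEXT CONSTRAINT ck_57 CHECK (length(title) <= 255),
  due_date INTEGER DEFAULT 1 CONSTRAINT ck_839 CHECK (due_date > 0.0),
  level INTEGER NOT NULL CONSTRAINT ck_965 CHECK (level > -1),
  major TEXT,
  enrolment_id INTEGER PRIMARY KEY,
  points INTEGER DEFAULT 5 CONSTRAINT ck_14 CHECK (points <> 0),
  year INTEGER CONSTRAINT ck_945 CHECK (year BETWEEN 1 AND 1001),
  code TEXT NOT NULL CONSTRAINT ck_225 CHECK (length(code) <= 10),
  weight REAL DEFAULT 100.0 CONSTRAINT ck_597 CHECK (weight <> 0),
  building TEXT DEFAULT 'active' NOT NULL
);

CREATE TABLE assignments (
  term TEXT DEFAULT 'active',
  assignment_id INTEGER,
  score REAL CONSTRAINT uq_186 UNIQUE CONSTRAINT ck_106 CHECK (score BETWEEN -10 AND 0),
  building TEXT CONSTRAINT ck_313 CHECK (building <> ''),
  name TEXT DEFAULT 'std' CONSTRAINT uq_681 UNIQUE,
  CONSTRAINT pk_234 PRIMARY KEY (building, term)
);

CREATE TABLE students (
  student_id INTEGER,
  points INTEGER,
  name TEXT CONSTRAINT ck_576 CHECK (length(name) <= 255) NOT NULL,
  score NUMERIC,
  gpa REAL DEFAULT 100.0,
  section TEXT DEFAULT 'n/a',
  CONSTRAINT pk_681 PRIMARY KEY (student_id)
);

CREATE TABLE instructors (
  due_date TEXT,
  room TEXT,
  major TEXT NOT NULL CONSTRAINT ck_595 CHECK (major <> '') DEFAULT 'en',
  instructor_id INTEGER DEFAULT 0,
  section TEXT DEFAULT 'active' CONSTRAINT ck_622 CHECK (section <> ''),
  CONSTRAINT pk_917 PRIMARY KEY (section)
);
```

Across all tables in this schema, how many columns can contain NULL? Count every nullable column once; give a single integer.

20

rooms: 4 nullable (section, major, score, room_id — PK (credits, email, code) and explicit NOT NULL columns excluded).
enrolments: 6 nullable (title, due_date, major, points, year, weight — PK (enrolment_id) and explicit NOT NULL columns excluded).
assignments: 3 nullable (assignment_id, score, name — PK (building, term) and explicit NOT NULL columns excluded).
students: 4 nullable (points, score, gpa, section — PK (student_id) and explicit NOT NULL columns excluded).
instructors: 3 nullable (due_date, room, instructor_id — PK (section) and explicit NOT NULL columns excluded).
Total: 4 + 6 + 3 + 4 + 3 = 20.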